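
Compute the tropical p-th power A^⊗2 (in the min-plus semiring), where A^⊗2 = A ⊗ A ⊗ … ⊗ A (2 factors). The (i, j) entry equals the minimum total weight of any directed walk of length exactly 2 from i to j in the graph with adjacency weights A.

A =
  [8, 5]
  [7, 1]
A^⊗2 =
  [12, 6]
  [8, 2]

Each entry (A^⊗2)_ij equals the minimum over all length-2 walks i = v_0 → v_1 → … → v_2 = j of Σ_t A[v_t][v_{t+1}]. For example, for (i, j) = (0, 1) we minimise over 2 possible intermediate vertex sequences; the minimum is 6, attained along the walk 0 → 1 → 1.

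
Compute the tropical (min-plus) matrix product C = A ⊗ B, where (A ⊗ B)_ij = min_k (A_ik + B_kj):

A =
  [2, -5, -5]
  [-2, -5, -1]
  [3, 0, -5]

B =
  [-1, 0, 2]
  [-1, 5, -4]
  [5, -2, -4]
A ⊗ B =
  [-6, -7, -9]
  [-6, -3, -9]
  [-1, -7, -9]

Apply the min-plus product entry-by-entry:
  C[0][0] = min over k of (A[0][0] + B[0][0] = 2 + -1 = 1, A[0][1] + B[1][0] = -5 + -1 = -6, A[0][2] + B[2][0] = -5 + 5 = 0) = -6 (attained at k = 1)
  C[0][1] = min over k of (A[0][0] + B[0][1] = 2 + 0 = 2, A[0][1] + B[1][1] = -5 + 5 = 0, A[0][2] + B[2][1] = -5 + -2 = -7) = -7 (attained at k = 2)
  C[0][2] = min over k of (A[0][0] + B[0][2] = 2 + 2 = 4, A[0][1] + B[1][2] = -5 + -4 = -9, A[0][2] + B[2][2] = -5 + -4 = -9) = -9 (attained at k = 1)
  C[1][0] = min over k of (A[1][0] + B[0][0] = -2 + -1 = -3, A[1][1] + B[1][0] = -5 + -1 = -6, A[1][2] + B[2][0] = -1 + 5 = 4) = -6 (attained at k = 1)
  C[1][1] = min over k of (A[1][0] + B[0][1] = -2 + 0 = -2, A[1][1] + B[1][1] = -5 + 5 = 0, A[1][2] + B[2][1] = -1 + -2 = -3) = -3 (attained at k = 2)
  C[1][2] = min over k of (A[1][0] + B[0][2] = -2 + 2 = 0, A[1][1] + B[1][2] = -5 + -4 = -9, A[1][2] + B[2][2] = -1 + -4 = -5) = -9 (attained at k = 1)
  C[2][0] = min over k of (A[2][0] + B[0][0] = 3 + -1 = 2, A[2][1] + B[1][0] = 0 + -1 = -1, A[2][2] + B[2][0] = -5 + 5 = 0) = -1 (attained at k = 1)
  C[2][1] = min over k of (A[2][0] + B[0][1] = 3 + 0 = 3, A[2][1] + B[1][1] = 0 + 5 = 5, A[2][2] + B[2][1] = -5 + -2 = -7) = -7 (attained at k = 2)
  C[2][2] = min over k of (A[2][0] + B[0][2] = 3 + 2 = 5, A[2][1] + B[1][2] = 0 + -4 = -4, A[2][2] + B[2][2] = -5 + -4 = -9) = -9 (attained at k = 2)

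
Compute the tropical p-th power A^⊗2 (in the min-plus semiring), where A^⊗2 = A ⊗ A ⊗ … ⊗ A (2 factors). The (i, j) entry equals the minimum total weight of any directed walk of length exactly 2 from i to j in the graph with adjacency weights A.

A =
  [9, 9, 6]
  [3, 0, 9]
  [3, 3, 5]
A^⊗2 =
  [9, 9, 11]
  [3, 0, 9]
  [6, 3, 9]

Each entry (A^⊗2)_ij equals the minimum over all length-2 walks i = v_0 → v_1 → … → v_2 = j of Σ_t A[v_t][v_{t+1}]. For example, for (i, j) = (0, 2) we minimise over 3 possible intermediate vertex sequences; the minimum is 11, attained along the walk 0 → 2 → 2.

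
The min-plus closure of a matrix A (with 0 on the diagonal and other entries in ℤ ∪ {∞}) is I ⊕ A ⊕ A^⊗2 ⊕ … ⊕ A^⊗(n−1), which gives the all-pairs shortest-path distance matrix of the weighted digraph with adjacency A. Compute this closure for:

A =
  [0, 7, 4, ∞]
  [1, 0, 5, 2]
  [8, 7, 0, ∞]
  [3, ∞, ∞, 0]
Closure =
  [0, 7, 4, 9]
  [1, 0, 5, 2]
  [8, 7, 0, 9]
  [3, 10, 7, 0]

This is the Floyd-Warshall all-pairs shortest-path computation. For each intermediate vertex k = 0, 1, …, 3, update dist[i][j] ← min(dist[i][j], dist[i][k] + dist[k][j]). The final matrix gives, for each (i, j), the minimum total weight of any directed path from i to j (possibly empty when i = j).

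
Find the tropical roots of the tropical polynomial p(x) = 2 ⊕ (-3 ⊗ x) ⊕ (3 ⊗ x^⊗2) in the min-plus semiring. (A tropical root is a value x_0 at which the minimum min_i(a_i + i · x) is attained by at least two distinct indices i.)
Roots: {-6, 5}

Each tropical root is a break point of the lower envelope of the lines y = a_i + i · x (there are 3 lines, with slopes 0, 1, ..., 2). Only the lines that attain the minimum somewhere contribute to roots; other lines are dominated. Here the surviving (envelope) indices are i = 2, i = 1, i = 0.
Intersections between consecutive envelope lines give the roots: for adjacent envelope indices i < j the intersection is x = (a_i − a_j) / (j − i). Reading off the sorted break points: {-6, 5}.
Verification: at each break x_0, at least two indices attain the minimum of min_i(a_i + i · x_0).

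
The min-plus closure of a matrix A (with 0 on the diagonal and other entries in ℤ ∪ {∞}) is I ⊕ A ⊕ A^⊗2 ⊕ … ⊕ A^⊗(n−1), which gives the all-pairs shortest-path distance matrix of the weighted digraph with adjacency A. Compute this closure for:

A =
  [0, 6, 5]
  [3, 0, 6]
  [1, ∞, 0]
Closure =
  [0, 6, 5]
  [3, 0, 6]
  [1, 7, 0]

This is the Floyd-Warshall all-pairs shortest-path computation. For each intermediate vertex k = 0, 1, …, 2, update dist[i][j] ← min(dist[i][j], dist[i][k] + dist[k][j]). The final matrix gives, for each (i, j), the minimum total weight of any directed path from i to j (possibly empty when i = j).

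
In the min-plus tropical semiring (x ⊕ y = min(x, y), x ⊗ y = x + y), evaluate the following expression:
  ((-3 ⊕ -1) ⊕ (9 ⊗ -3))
((-3 ⊕ -1) ⊕ (9 ⊗ -3)) = -3

Expand innermost to outermost. Recall ⊕ takes the minimum of its arguments and ⊗ takes their sum. Working out the expression ((-3 ⊕ -1) ⊕ (9 ⊗ -3)) gives -3.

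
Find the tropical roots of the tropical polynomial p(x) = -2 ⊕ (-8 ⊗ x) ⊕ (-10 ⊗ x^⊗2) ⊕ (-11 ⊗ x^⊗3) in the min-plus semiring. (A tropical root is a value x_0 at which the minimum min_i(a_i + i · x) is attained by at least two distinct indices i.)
Roots: {1, 2, 6}

Each tropical root is a break point of the lower envelope of the lines y = a_i + i · x (there are 4 lines, with slopes 0, 1, ..., 3). Only the lines that attain the minimum somewhere contribute to roots; other lines are dominated. Here the surviving (envelope) indices are i = 3, i = 2, i = 1, i = 0.
Intersections between consecutive envelope lines give the roots: for adjacent envelope indices i < j the intersection is x = (a_i − a_j) / (j − i). Reading off the sorted break points: {1, 2, 6}.
Verification: at each break x_0, at least two indices attain the minimum of min_i(a_i + i · x_0).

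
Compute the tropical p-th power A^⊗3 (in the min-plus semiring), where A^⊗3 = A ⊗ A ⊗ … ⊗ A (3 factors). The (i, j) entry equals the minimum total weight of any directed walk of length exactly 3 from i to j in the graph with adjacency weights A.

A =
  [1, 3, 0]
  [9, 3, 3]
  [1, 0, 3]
A^⊗3 =
  [2, 1, 1]
  [5, 6, 4]
  [2, 1, 2]

Each entry (A^⊗3)_ij equals the minimum over all length-3 walks i = v_0 → v_1 → … → v_3 = j of Σ_t A[v_t][v_{t+1}]. For example, for (i, j) = (0, 2) we minimise over 9 possible intermediate vertex sequences; the minimum is 1, attained along the walk 0 → 2 → 0 → 2.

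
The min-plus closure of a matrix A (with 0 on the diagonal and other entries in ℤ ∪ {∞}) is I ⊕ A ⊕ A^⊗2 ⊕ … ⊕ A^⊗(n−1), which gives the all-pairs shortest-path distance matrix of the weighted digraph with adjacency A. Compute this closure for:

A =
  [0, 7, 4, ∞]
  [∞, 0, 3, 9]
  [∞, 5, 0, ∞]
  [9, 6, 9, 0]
Closure =
  [0, 7, 4, 16]
  [18, 0, 3, 9]
  [23, 5, 0, 14]
  [9, 6, 9, 0]

This is the Floyd-Warshall all-pairs shortest-path computation. For each intermediate vertex k = 0, 1, …, 3, update dist[i][j] ← min(dist[i][j], dist[i][k] + dist[k][j]). The final matrix gives, for each (i, j), the minimum total weight of any directed path from i to j (possibly empty when i = j).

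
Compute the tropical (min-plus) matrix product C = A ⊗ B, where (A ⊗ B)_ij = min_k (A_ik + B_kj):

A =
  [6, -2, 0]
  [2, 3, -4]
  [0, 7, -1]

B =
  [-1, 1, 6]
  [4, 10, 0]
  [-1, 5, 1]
A ⊗ B =
  [-1, 5, -2]
  [-5, 1, -3]
  [-2, 1, 0]

Apply the min-plus product entry-by-entry:
  C[0][0] = min over k of (A[0][0] + B[0][0] = 6 + -1 = 5, A[0][1] + B[1][0] = -2 + 4 = 2, A[0][2] + B[2][0] = 0 + -1 = -1) = -1 (attained at k = 2)
  C[0][1] = min over k of (A[0][0] + B[0][1] = 6 + 1 = 7, A[0][1] + B[1][1] = -2 + 10 = 8, A[0][2] + B[2][1] = 0 + 5 = 5) = 5 (attained at k = 2)
  C[0][2] = min over k of (A[0][0] + B[0][2] = 6 + 6 = 12, A[0][1] + B[1][2] = -2 + 0 = -2, A[0][2] + B[2][2] = 0 + 1 = 1) = -2 (attained at k = 1)
  C[1][0] = min over k of (A[1][0] + B[0][0] = 2 + -1 = 1, A[1][1] + B[1][0] = 3 + 4 = 7, A[1][2] + B[2][0] = -4 + -1 = -5) = -5 (attained at k = 2)
  C[1][1] = min over k of (A[1][0] + B[0][1] = 2 + 1 = 3, A[1][1] + B[1][1] = 3 + 10 = 13, A[1][2] + B[2][1] = -4 + 5 = 1) = 1 (attained at k = 2)
  C[1][2] = min over k of (A[1][0] + B[0][2] = 2 + 6 = 8, A[1][1] + B[1][2] = 3 + 0 = 3, A[1][2] + B[2][2] = -4 + 1 = -3) = -3 (attained at k = 2)
  C[2][0] = min over k of (A[2][0] + B[0][0] = 0 + -1 = -1, A[2][1] + B[1][0] = 7 + 4 = 11, A[2][2] + B[2][0] = -1 + -1 = -2) = -2 (attained at k = 2)
  C[2][1] = min over k of (A[2][0] + B[0][1] = 0 + 1 = 1, A[2][1] + B[1][1] = 7 + 10 = 17, A[2][2] + B[2][1] = -1 + 5 = 4) = 1 (attained at k = 0)
  C[2][2] = min over k of (A[2][0] + B[0][2] = 0 + 6 = 6, A[2][1] + B[1][2] = 7 + 0 = 7, A[2][2] + B[2][2] = -1 + 1 = 0) = 0 (attained at k = 2)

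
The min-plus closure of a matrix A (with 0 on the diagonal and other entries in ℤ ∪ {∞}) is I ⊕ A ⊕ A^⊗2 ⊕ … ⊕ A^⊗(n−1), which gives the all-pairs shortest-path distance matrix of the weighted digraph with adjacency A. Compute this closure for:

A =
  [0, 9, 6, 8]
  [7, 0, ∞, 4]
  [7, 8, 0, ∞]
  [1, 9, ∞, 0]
Closure =
  [0, 9, 6, 8]
  [5, 0, 11, 4]
  [7, 8, 0, 12]
  [1, 9, 7, 0]

This is the Floyd-Warshall all-pairs shortest-path computation. For each intermediate vertex k = 0, 1, …, 3, update dist[i][j] ← min(dist[i][j], dist[i][k] + dist[k][j]). The final matrix gives, for each (i, j), the minimum total weight of any directed path from i to j (possibly empty when i = j).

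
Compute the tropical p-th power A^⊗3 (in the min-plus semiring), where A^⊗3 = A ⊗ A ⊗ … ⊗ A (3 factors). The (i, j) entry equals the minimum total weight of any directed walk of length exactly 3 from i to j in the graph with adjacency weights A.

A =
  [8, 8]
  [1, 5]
A^⊗3 =
  [14, 17]
  [10, 14]

Each entry (A^⊗3)_ij equals the minimum over all length-3 walks i = v_0 → v_1 → … → v_3 = j of Σ_t A[v_t][v_{t+1}]. For example, for (i, j) = (0, 1) we minimise over 4 possible intermediate vertex sequences; the minimum is 17, attained along the walk 0 → 1 → 0 → 1.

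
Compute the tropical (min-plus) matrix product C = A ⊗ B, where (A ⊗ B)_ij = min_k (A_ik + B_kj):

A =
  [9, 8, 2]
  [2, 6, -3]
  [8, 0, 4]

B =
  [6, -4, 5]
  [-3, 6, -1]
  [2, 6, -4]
A ⊗ B =
  [4, 5, -2]
  [-1, -2, -7]
  [-3, 4, -1]

Apply the min-plus product entry-by-entry:
  C[0][0] = min over k of (A[0][0] + B[0][0] = 9 + 6 = 15, A[0][1] + B[1][0] = 8 + -3 = 5, A[0][2] + B[2][0] = 2 + 2 = 4) = 4 (attained at k = 2)
  C[0][1] = min over k of (A[0][0] + B[0][1] = 9 + -4 = 5, A[0][1] + B[1][1] = 8 + 6 = 14, A[0][2] + B[2][1] = 2 + 6 = 8) = 5 (attained at k = 0)
  C[0][2] = min over k of (A[0][0] + B[0][2] = 9 + 5 = 14, A[0][1] + B[1][2] = 8 + -1 = 7, A[0][2] + B[2][2] = 2 + -4 = -2) = -2 (attained at k = 2)
  C[1][0] = min over k of (A[1][0] + B[0][0] = 2 + 6 = 8, A[1][1] + B[1][0] = 6 + -3 = 3, A[1][2] + B[2][0] = -3 + 2 = -1) = -1 (attained at k = 2)
  C[1][1] = min over k of (A[1][0] + B[0][1] = 2 + -4 = -2, A[1][1] + B[1][1] = 6 + 6 = 12, A[1][2] + B[2][1] = -3 + 6 = 3) = -2 (attained at k = 0)
  C[1][2] = min over k of (A[1][0] + B[0][2] = 2 + 5 = 7, A[1][1] + B[1][2] = 6 + -1 = 5, A[1][2] + B[2][2] = -3 + -4 = -7) = -7 (attained at k = 2)
  C[2][0] = min over k of (A[2][0] + B[0][0] = 8 + 6 = 14, A[2][1] + B[1][0] = 0 + -3 = -3, A[2][2] + B[2][0] = 4 + 2 = 6) = -3 (attained at k = 1)
  C[2][1] = min over k of (A[2][0] + B[0][1] = 8 + -4 = 4, A[2][1] + B[1][1] = 0 + 6 = 6, A[2][2] + B[2][1] = 4 + 6 = 10) = 4 (attained at k = 0)
  C[2][2] = min over k of (A[2][0] + B[0][2] = 8 + 5 = 13, A[2][1] + B[1][2] = 0 + -1 = -1, A[2][2] + B[2][2] = 4 + -4 = 0) = -1 (attained at k = 1)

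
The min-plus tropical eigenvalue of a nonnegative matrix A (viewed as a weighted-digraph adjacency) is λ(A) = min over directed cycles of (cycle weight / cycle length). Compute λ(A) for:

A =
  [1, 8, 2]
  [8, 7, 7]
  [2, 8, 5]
λ(A) = 1

Enumerate directed cycles and compute their means (weight / length). Sample:
  cycle 0 → 0: weight = 1, length = 1, mean = 1/1 ≈ 1.000
  cycle 1 → 1: weight = 7, length = 1, mean = 7/1 ≈ 7.000
  cycle 2 → 2: weight = 5, length = 1, mean = 5/1 ≈ 5.000
  cycle 0 → 1 → 0: weight = 16, length = 2, mean = 16/2 ≈ 8.000
  cycle 0 → 2 → 0: weight = 4, length = 2, mean = 4/2 ≈ 2.000
  cycle 1 → 0 → 1: weight = 16, length = 2, mean = 16/2 ≈ 8.000
Minimum mean = 1.000, attained e.g. along the cycle 0 → 0 with weight 1 and length 1. So λ(A) = 1/1 = 1.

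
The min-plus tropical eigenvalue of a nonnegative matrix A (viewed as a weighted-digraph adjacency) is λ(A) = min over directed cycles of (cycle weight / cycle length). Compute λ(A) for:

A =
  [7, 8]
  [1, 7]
λ(A) = 9/2

Enumerate directed cycles and compute their means (weight / length). Sample:
  cycle 0 → 0: weight = 7, length = 1, mean = 7/1 ≈ 7.000
  cycle 1 → 1: weight = 7, length = 1, mean = 7/1 ≈ 7.000
  cycle 0 → 1 → 0: weight = 9, length = 2, mean = 9/2 ≈ 4.500
  cycle 1 → 0 → 1: weight = 9, length = 2, mean = 9/2 ≈ 4.500
Minimum mean = 4.500, attained e.g. along the cycle 0 → 1 → 0 with weight 9 and length 2. So λ(A) = 9/2 = 9/2.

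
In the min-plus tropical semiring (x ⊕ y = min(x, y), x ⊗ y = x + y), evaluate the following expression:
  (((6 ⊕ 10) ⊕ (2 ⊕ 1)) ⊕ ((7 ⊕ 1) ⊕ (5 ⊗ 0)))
(((6 ⊕ 10) ⊕ (2 ⊕ 1)) ⊕ ((7 ⊕ 1) ⊕ (5 ⊗ 0))) = 1

Expand innermost to outermost. Recall ⊕ takes the minimum of its arguments and ⊗ takes their sum. Working out the expression (((6 ⊕ 10) ⊕ (2 ⊕ 1)) ⊕ ((7 ⊕ 1) ⊕ (5 ⊗ 0))) gives 1.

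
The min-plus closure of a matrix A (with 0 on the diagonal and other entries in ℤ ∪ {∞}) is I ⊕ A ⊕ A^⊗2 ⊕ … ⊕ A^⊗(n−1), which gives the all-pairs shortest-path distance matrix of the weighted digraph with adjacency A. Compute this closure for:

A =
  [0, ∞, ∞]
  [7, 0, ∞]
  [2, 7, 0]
Closure =
  [0, ∞, ∞]
  [7, 0, ∞]
  [2, 7, 0]

This is the Floyd-Warshall all-pairs shortest-path computation. For each intermediate vertex k = 0, 1, …, 2, update dist[i][j] ← min(dist[i][j], dist[i][k] + dist[k][j]). The final matrix gives, for each (i, j), the minimum total weight of any directed path from i to j (possibly empty when i = j).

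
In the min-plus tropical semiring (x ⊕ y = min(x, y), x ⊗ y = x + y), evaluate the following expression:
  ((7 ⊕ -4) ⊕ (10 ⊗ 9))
((7 ⊕ -4) ⊕ (10 ⊗ 9)) = -4

Expand innermost to outermost. Recall ⊕ takes the minimum of its arguments and ⊗ takes their sum. Working out the expression ((7 ⊕ -4) ⊕ (10 ⊗ 9)) gives -4.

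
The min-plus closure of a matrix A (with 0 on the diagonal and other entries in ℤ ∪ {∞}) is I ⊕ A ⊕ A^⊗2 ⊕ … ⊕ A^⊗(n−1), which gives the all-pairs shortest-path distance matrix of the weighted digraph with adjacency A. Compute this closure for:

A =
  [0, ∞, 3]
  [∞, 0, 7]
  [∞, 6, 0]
Closure =
  [0, 9, 3]
  [∞, 0, 7]
  [∞, 6, 0]

This is the Floyd-Warshall all-pairs shortest-path computation. For each intermediate vertex k = 0, 1, …, 2, update dist[i][j] ← min(dist[i][j], dist[i][k] + dist[k][j]). The final matrix gives, for each (i, j), the minimum total weight of any directed path from i to j (possibly empty when i = j).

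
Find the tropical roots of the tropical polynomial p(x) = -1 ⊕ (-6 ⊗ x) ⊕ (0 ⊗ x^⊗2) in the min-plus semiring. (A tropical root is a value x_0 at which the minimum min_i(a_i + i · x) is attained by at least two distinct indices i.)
Roots: {-6, 5}

Each tropical root is a break point of the lower envelope of the lines y = a_i + i · x (there are 3 lines, with slopes 0, 1, ..., 2). Only the lines that attain the minimum somewhere contribute to roots; other lines are dominated. Here the surviving (envelope) indices are i = 2, i = 1, i = 0.
Intersections between consecutive envelope lines give the roots: for adjacent envelope indices i < j the intersection is x = (a_i − a_j) / (j − i). Reading off the sorted break points: {-6, 5}.
Verification: at each break x_0, at least two indices attain the minimum of min_i(a_i + i · x_0).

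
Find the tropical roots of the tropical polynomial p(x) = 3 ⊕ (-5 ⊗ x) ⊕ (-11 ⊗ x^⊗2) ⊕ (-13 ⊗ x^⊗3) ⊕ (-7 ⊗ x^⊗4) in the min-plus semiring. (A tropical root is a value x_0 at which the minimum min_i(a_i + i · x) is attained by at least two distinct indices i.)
Roots: {-6, 2, 6, 8}

Each tropical root is a break point of the lower envelope of the lines y = a_i + i · x (there are 5 lines, with slopes 0, 1, ..., 4). Only the lines that attain the minimum somewhere contribute to roots; other lines are dominated. Here the surviving (envelope) indices are i = 4, i = 3, i = 2, i = 1, i = 0.
Intersections between consecutive envelope lines give the roots: for adjacent envelope indices i < j the intersection is x = (a_i − a_j) / (j − i). Reading off the sorted break points: {-6, 2, 6, 8}.
Verification: at each break x_0, at least two indices attain the minimum of min_i(a_i + i · x_0).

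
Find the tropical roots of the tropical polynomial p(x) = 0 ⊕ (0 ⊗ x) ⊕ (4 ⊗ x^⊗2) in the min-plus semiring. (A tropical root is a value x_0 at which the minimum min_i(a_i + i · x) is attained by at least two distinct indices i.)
Roots: {-4, 0}

Each tropical root is a break point of the lower envelope of the lines y = a_i + i · x (there are 3 lines, with slopes 0, 1, ..., 2). Only the lines that attain the minimum somewhere contribute to roots; other lines are dominated. Here the surviving (envelope) indices are i = 2, i = 1, i = 0.
Intersections between consecutive envelope lines give the roots: for adjacent envelope indices i < j the intersection is x = (a_i − a_j) / (j − i). Reading off the sorted break points: {-4, 0}.
Verification: at each break x_0, at least two indices attain the minimum of min_i(a_i + i · x_0).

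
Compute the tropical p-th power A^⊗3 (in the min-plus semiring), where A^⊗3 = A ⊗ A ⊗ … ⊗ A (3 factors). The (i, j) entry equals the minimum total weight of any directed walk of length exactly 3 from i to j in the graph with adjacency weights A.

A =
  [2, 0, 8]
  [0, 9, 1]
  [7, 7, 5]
A^⊗3 =
  [2, 0, 3]
  [0, 2, 1]
  [7, 7, 8]

Each entry (A^⊗3)_ij equals the minimum over all length-3 walks i = v_0 → v_1 → … → v_3 = j of Σ_t A[v_t][v_{t+1}]. For example, for (i, j) = (0, 2) we minimise over 9 possible intermediate vertex sequences; the minimum is 3, attained along the walk 0 → 0 → 1 → 2.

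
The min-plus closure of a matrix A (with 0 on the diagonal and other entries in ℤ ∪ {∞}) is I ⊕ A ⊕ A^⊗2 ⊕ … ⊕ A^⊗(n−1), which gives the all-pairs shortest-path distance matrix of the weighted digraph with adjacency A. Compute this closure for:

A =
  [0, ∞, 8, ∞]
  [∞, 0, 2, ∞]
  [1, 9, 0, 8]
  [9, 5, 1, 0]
Closure =
  [0, 17, 8, 16]
  [3, 0, 2, 10]
  [1, 9, 0, 8]
  [2, 5, 1, 0]

This is the Floyd-Warshall all-pairs shortest-path computation. For each intermediate vertex k = 0, 1, …, 3, update dist[i][j] ← min(dist[i][j], dist[i][k] + dist[k][j]). The final matrix gives, for each (i, j), the minimum total weight of any directed path from i to j (possibly empty when i = j).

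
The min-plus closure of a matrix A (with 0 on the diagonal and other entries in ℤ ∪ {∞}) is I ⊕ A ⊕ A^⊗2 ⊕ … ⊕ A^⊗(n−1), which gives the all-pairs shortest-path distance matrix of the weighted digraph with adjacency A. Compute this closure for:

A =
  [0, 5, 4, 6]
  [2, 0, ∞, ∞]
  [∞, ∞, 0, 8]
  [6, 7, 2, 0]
Closure =
  [0, 5, 4, 6]
  [2, 0, 6, 8]
  [14, 15, 0, 8]
  [6, 7, 2, 0]

This is the Floyd-Warshall all-pairs shortest-path computation. For each intermediate vertex k = 0, 1, …, 3, update dist[i][j] ← min(dist[i][j], dist[i][k] + dist[k][j]). The final matrix gives, for each (i, j), the minimum total weight of any directed path from i to j (possibly empty when i = j).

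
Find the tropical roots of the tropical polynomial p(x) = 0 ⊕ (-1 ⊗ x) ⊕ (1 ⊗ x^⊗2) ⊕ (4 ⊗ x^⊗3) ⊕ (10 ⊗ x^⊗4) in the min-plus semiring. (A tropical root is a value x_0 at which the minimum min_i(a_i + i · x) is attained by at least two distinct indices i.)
Roots: {-6, -3, -2, 1}

Each tropical root is a break point of the lower envelope of the lines y = a_i + i · x (there are 5 lines, with slopes 0, 1, ..., 4). Only the lines that attain the minimum somewhere contribute to roots; other lines are dominated. Here the surviving (envelope) indices are i = 4, i = 3, i = 2, i = 1, i = 0.
Intersections between consecutive envelope lines give the roots: for adjacent envelope indices i < j the intersection is x = (a_i − a_j) / (j − i). Reading off the sorted break points: {-6, -3, -2, 1}.
Verification: at each break x_0, at least two indices attain the minimum of min_i(a_i + i · x_0).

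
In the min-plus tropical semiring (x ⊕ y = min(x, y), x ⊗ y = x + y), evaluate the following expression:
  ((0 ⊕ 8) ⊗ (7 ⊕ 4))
((0 ⊕ 8) ⊗ (7 ⊕ 4)) = 4

Expand innermost to outermost. Recall ⊕ takes the minimum of its arguments and ⊗ takes their sum. Working out the expression ((0 ⊕ 8) ⊗ (7 ⊕ 4)) gives 4.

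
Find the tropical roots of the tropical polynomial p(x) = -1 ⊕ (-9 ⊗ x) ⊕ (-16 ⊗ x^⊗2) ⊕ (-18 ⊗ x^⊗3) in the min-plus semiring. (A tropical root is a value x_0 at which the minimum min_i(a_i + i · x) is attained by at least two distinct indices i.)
Roots: {2, 7, 8}

Each tropical root is a break point of the lower envelope of the lines y = a_i + i · x (there are 4 lines, with slopes 0, 1, ..., 3). Only the lines that attain the minimum somewhere contribute to roots; other lines are dominated. Here the surviving (envelope) indices are i = 3, i = 2, i = 1, i = 0.
Intersections between consecutive envelope lines give the roots: for adjacent envelope indices i < j the intersection is x = (a_i − a_j) / (j − i). Reading off the sorted break points: {2, 7, 8}.
Verification: at each break x_0, at least two indices attain the minimum of min_i(a_i + i · x_0).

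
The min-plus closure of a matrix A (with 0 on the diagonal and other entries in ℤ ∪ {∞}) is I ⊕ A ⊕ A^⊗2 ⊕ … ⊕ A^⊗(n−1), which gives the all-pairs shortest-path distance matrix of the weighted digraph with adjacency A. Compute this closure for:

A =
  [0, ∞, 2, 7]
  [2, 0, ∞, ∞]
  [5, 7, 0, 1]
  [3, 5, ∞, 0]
Closure =
  [0, 8, 2, 3]
  [2, 0, 4, 5]
  [4, 6, 0, 1]
  [3, 5, 5, 0]

This is the Floyd-Warshall all-pairs shortest-path computation. For each intermediate vertex k = 0, 1, …, 3, update dist[i][j] ← min(dist[i][j], dist[i][k] + dist[k][j]). The final matrix gives, for each (i, j), the minimum total weight of any directed path from i to j (possibly empty when i = j).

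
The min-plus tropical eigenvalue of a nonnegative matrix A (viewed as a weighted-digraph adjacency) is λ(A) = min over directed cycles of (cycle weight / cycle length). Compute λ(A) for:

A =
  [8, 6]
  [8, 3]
λ(A) = 3

Enumerate directed cycles and compute their means (weight / length). Sample:
  cycle 0 → 0: weight = 8, length = 1, mean = 8/1 ≈ 8.000
  cycle 1 → 1: weight = 3, length = 1, mean = 3/1 ≈ 3.000
  cycle 0 → 1 → 0: weight = 14, length = 2, mean = 14/2 ≈ 7.000
  cycle 1 → 0 → 1: weight = 14, length = 2, mean = 14/2 ≈ 7.000
Minimum mean = 3.000, attained e.g. along the cycle 1 → 1 with weight 3 and length 1. So λ(A) = 3/1 = 3.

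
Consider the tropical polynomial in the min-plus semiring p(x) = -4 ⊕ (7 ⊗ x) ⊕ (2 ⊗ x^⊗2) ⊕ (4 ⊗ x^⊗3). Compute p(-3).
p(-3) = -5

A tropical monomial a ⊗ x^⊗i evaluates to a + i · x. Evaluating each term at x = -3:
  Term 0 contributes -4 + 0 · -3 = -4
  Term 1 contributes 7 + 1 · -3 = 4
  Term 2 contributes 2 + 2 · -3 = -4
  Term 3 contributes 4 + 3 · -3 = -5
p(-3) = ⊕ of these = min[-4, 4, -4, -5] = -5.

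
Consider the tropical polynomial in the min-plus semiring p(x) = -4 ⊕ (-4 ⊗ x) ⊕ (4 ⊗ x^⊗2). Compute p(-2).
p(-2) = -6

A tropical monomial a ⊗ x^⊗i evaluates to a + i · x. Evaluating each term at x = -2:
  Term 0 contributes -4 + 0 · -2 = -4
  Term 1 contributes -4 + 1 · -2 = -6
  Term 2 contributes 4 + 2 · -2 = 0
p(-2) = ⊕ of these = min[-4, -6, 0] = -6.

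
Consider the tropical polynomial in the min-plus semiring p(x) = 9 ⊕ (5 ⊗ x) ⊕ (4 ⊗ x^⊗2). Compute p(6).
p(6) = 9

A tropical monomial a ⊗ x^⊗i evaluates to a + i · x. Evaluating each term at x = 6:
  Term 0 contributes 9 + 0 · 6 = 9
  Term 1 contributes 5 + 1 · 6 = 11
  Term 2 contributes 4 + 2 · 6 = 16
p(6) = ⊕ of these = min[9, 11, 16] = 9.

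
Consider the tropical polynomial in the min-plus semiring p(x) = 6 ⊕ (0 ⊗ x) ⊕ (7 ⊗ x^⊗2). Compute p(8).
p(8) = 6

A tropical monomial a ⊗ x^⊗i evaluates to a + i · x. Evaluating each term at x = 8:
  Term 0 contributes 6 + 0 · 8 = 6
  Term 1 contributes 0 + 1 · 8 = 8
  Term 2 contributes 7 + 2 · 8 = 23
p(8) = ⊕ of these = min[6, 8, 23] = 6.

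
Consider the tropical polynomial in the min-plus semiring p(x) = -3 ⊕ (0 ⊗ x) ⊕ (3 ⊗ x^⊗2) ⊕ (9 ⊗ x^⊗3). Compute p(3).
p(3) = -3

A tropical monomial a ⊗ x^⊗i evaluates to a + i · x. Evaluating each term at x = 3:
  Term 0 contributes -3 + 0 · 3 = -3
  Term 1 contributes 0 + 1 · 3 = 3
  Term 2 contributes 3 + 2 · 3 = 9
  Term 3 contributes 9 + 3 · 3 = 18
p(3) = ⊕ of these = min[-3, 3, 9, 18] = -3.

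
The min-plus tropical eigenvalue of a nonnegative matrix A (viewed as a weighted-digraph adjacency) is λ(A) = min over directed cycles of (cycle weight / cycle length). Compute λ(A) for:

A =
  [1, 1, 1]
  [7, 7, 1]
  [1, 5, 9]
λ(A) = 1

Enumerate directed cycles and compute their means (weight / length). Sample:
  cycle 0 → 0: weight = 1, length = 1, mean = 1/1 ≈ 1.000
  cycle 1 → 1: weight = 7, length = 1, mean = 7/1 ≈ 7.000
  cycle 2 → 2: weight = 9, length = 1, mean = 9/1 ≈ 9.000
  cycle 0 → 1 → 0: weight = 8, length = 2, mean = 8/2 ≈ 4.000
  cycle 0 → 2 → 0: weight = 2, length = 2, mean = 2/2 ≈ 1.000
  cycle 1 → 0 → 1: weight = 8, length = 2, mean = 8/2 ≈ 4.000
Minimum mean = 1.000, attained e.g. along the cycle 0 → 0 with weight 1 and length 1. So λ(A) = 1/1 = 1.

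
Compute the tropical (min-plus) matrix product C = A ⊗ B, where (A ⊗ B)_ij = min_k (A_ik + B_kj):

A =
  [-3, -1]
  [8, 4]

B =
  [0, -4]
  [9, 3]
A ⊗ B =
  [-3, -7]
  [8, 4]

Apply the min-plus product entry-by-entry:
  C[0][0] = min over k of (A[0][0] + B[0][0] = -3 + 0 = -3, A[0][1] + B[1][0] = -1 + 9 = 8) = -3 (attained at k = 0)
  C[0][1] = min over k of (A[0][0] + B[0][1] = -3 + -4 = -7, A[0][1] + B[1][1] = -1 + 3 = 2) = -7 (attained at k = 0)
  C[1][0] = min over k of (A[1][0] + B[0][0] = 8 + 0 = 8, A[1][1] + B[1][0] = 4 + 9 = 13) = 8 (attained at k = 0)
  C[1][1] = min over k of (A[1][0] + B[0][1] = 8 + -4 = 4, A[1][1] + B[1][1] = 4 + 3 = 7) = 4 (attained at k = 0)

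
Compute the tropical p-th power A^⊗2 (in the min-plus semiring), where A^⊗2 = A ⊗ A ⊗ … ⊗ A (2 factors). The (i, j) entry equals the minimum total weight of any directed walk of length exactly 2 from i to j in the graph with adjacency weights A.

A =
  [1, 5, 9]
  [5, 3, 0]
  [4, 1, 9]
A^⊗2 =
  [2, 6, 5]
  [4, 1, 3]
  [5, 4, 1]

Each entry (A^⊗2)_ij equals the minimum over all length-2 walks i = v_0 → v_1 → … → v_2 = j of Σ_t A[v_t][v_{t+1}]. For example, for (i, j) = (0, 2) we minimise over 3 possible intermediate vertex sequences; the minimum is 5, attained along the walk 0 → 1 → 2.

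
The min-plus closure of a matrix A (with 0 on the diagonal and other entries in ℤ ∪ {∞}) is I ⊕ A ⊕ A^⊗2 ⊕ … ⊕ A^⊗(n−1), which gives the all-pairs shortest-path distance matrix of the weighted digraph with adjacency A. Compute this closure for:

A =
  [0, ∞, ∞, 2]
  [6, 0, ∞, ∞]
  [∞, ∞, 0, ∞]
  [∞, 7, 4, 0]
Closure =
  [0, 9, 6, 2]
  [6, 0, 12, 8]
  [∞, ∞, 0, ∞]
  [13, 7, 4, 0]

This is the Floyd-Warshall all-pairs shortest-path computation. For each intermediate vertex k = 0, 1, …, 3, update dist[i][j] ← min(dist[i][j], dist[i][k] + dist[k][j]). The final matrix gives, for each (i, j), the minimum total weight of any directed path from i to j (possibly empty when i = j).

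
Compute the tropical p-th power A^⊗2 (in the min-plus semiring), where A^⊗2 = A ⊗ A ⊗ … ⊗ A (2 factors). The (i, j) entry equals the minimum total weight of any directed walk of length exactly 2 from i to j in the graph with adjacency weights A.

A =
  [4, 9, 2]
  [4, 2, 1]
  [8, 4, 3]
A^⊗2 =
  [8, 6, 5]
  [6, 4, 3]
  [8, 6, 5]

Each entry (A^⊗2)_ij equals the minimum over all length-2 walks i = v_0 → v_1 → … → v_2 = j of Σ_t A[v_t][v_{t+1}]. For example, for (i, j) = (0, 2) we minimise over 3 possible intermediate vertex sequences; the minimum is 5, attained along the walk 0 → 2 → 2.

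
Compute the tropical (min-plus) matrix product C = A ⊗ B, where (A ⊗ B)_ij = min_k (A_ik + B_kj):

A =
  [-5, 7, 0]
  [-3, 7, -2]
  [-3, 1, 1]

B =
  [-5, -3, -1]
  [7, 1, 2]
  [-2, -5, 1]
A ⊗ B =
  [-10, -8, -6]
  [-8, -7, -4]
  [-8, -6, -4]

Apply the min-plus product entry-by-entry:
  C[0][0] = min over k of (A[0][0] + B[0][0] = -5 + -5 = -10, A[0][1] + B[1][0] = 7 + 7 = 14, A[0][2] + B[2][0] = 0 + -2 = -2) = -10 (attained at k = 0)
  C[0][1] = min over k of (A[0][0] + B[0][1] = -5 + -3 = -8, A[0][1] + B[1][1] = 7 + 1 = 8, A[0][2] + B[2][1] = 0 + -5 = -5) = -8 (attained at k = 0)
  C[0][2] = min over k of (A[0][0] + B[0][2] = -5 + -1 = -6, A[0][1] + B[1][2] = 7 + 2 = 9, A[0][2] + B[2][2] = 0 + 1 = 1) = -6 (attained at k = 0)
  C[1][0] = min over k of (A[1][0] + B[0][0] = -3 + -5 = -8, A[1][1] + B[1][0] = 7 + 7 = 14, A[1][2] + B[2][0] = -2 + -2 = -4) = -8 (attained at k = 0)
  C[1][1] = min over k of (A[1][0] + B[0][1] = -3 + -3 = -6, A[1][1] + B[1][1] = 7 + 1 = 8, A[1][2] + B[2][1] = -2 + -5 = -7) = -7 (attained at k = 2)
  C[1][2] = min over k of (A[1][0] + B[0][2] = -3 + -1 = -4, A[1][1] + B[1][2] = 7 + 2 = 9, A[1][2] + B[2][2] = -2 + 1 = -1) = -4 (attained at k = 0)
  C[2][0] = min over k of (A[2][0] + B[0][0] = -3 + -5 = -8, A[2][1] + B[1][0] = 1 + 7 = 8, A[2][2] + B[2][0] = 1 + -2 = -1) = -8 (attained at k = 0)
  C[2][1] = min over k of (A[2][0] + B[0][1] = -3 + -3 = -6, A[2][1] + B[1][1] = 1 + 1 = 2, A[2][2] + B[2][1] = 1 + -5 = -4) = -6 (attained at k = 0)
  C[2][2] = min over k of (A[2][0] + B[0][2] = -3 + -1 = -4, A[2][1] + B[1][2] = 1 + 2 = 3, A[2][2] + B[2][2] = 1 + 1 = 2) = -4 (attained at k = 0)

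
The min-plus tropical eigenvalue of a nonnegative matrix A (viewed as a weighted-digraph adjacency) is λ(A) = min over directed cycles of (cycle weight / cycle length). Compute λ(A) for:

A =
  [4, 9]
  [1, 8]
λ(A) = 4

Enumerate directed cycles and compute their means (weight / length). Sample:
  cycle 0 → 0: weight = 4, length = 1, mean = 4/1 ≈ 4.000
  cycle 1 → 1: weight = 8, length = 1, mean = 8/1 ≈ 8.000
  cycle 0 → 1 → 0: weight = 10, length = 2, mean = 10/2 ≈ 5.000
  cycle 1 → 0 → 1: weight = 10, length = 2, mean = 10/2 ≈ 5.000
Minimum mean = 4.000, attained e.g. along the cycle 0 → 0 with weight 4 and length 1. So λ(A) = 4/1 = 4.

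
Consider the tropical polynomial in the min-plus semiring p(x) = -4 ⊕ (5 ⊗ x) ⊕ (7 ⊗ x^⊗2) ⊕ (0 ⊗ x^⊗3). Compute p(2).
p(2) = -4

A tropical monomial a ⊗ x^⊗i evaluates to a + i · x. Evaluating each term at x = 2:
  Term 0 contributes -4 + 0 · 2 = -4
  Term 1 contributes 5 + 1 · 2 = 7
  Term 2 contributes 7 + 2 · 2 = 11
  Term 3 contributes 0 + 3 · 2 = 6
p(2) = ⊕ of these = min[-4, 7, 11, 6] = -4.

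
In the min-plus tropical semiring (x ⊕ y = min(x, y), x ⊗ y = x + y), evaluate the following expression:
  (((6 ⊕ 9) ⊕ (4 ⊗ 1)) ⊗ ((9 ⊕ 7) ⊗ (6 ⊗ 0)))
(((6 ⊕ 9) ⊕ (4 ⊗ 1)) ⊗ ((9 ⊕ 7) ⊗ (6 ⊗ 0))) = 18

Expand innermost to outermost. Recall ⊕ takes the minimum of its arguments and ⊗ takes their sum. Working out the expression (((6 ⊕ 9) ⊕ (4 ⊗ 1)) ⊗ ((9 ⊕ 7) ⊗ (6 ⊗ 0))) gives 18.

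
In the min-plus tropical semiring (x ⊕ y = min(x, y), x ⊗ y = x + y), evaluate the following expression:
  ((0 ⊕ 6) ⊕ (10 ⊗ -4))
((0 ⊕ 6) ⊕ (10 ⊗ -4)) = 0

Expand innermost to outermost. Recall ⊕ takes the minimum of its arguments and ⊗ takes their sum. Working out the expression ((0 ⊕ 6) ⊕ (10 ⊗ -4)) gives 0.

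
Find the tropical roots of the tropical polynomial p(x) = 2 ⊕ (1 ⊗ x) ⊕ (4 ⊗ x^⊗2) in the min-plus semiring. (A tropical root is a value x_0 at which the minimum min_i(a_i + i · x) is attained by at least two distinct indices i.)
Roots: {-3, 1}

Each tropical root is a break point of the lower envelope of the lines y = a_i + i · x (there are 3 lines, with slopes 0, 1, ..., 2). Only the lines that attain the minimum somewhere contribute to roots; other lines are dominated. Here the surviving (envelope) indices are i = 2, i = 1, i = 0.
Intersections between consecutive envelope lines give the roots: for adjacent envelope indices i < j the intersection is x = (a_i − a_j) / (j − i). Reading off the sorted break points: {-3, 1}.
Verification: at each break x_0, at least two indices attain the minimum of min_i(a_i + i · x_0).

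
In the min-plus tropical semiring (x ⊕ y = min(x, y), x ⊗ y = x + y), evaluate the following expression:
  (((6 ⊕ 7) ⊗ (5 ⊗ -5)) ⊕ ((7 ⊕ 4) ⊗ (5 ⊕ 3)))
(((6 ⊕ 7) ⊗ (5 ⊗ -5)) ⊕ ((7 ⊕ 4) ⊗ (5 ⊕ 3))) = 6

Expand innermost to outermost. Recall ⊕ takes the minimum of its arguments and ⊗ takes their sum. Working out the expression (((6 ⊕ 7) ⊗ (5 ⊗ -5)) ⊕ ((7 ⊕ 4) ⊗ (5 ⊕ 3))) gives 6.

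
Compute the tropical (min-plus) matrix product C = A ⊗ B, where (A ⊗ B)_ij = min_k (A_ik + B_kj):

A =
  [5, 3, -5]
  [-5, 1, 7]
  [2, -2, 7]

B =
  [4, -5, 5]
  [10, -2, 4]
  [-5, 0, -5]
A ⊗ B =
  [-10, -5, -10]
  [-1, -10, 0]
  [2, -4, 2]

Apply the min-plus product entry-by-entry:
  C[0][0] = min over k of (A[0][0] + B[0][0] = 5 + 4 = 9, A[0][1] + B[1][0] = 3 + 10 = 13, A[0][2] + B[2][0] = -5 + -5 = -10) = -10 (attained at k = 2)
  C[0][1] = min over k of (A[0][0] + B[0][1] = 5 + -5 = 0, A[0][1] + B[1][1] = 3 + -2 = 1, A[0][2] + B[2][1] = -5 + 0 = -5) = -5 (attained at k = 2)
  C[0][2] = min over k of (A[0][0] + B[0][2] = 5 + 5 = 10, A[0][1] + B[1][2] = 3 + 4 = 7, A[0][2] + B[2][2] = -5 + -5 = -10) = -10 (attained at k = 2)
  C[1][0] = min over k of (A[1][0] + B[0][0] = -5 + 4 = -1, A[1][1] + B[1][0] = 1 + 10 = 11, A[1][2] + B[2][0] = 7 + -5 = 2) = -1 (attained at k = 0)
  C[1][1] = min over k of (A[1][0] + B[0][1] = -5 + -5 = -10, A[1][1] + B[1][1] = 1 + -2 = -1, A[1][2] + B[2][1] = 7 + 0 = 7) = -10 (attained at k = 0)
  C[1][2] = min over k of (A[1][0] + B[0][2] = -5 + 5 = 0, A[1][1] + B[1][2] = 1 + 4 = 5, A[1][2] + B[2][2] = 7 + -5 = 2) = 0 (attained at k = 0)
  C[2][0] = min over k of (A[2][0] + B[0][0] = 2 + 4 = 6, A[2][1] + B[1][0] = -2 + 10 = 8, A[2][2] + B[2][0] = 7 + -5 = 2) = 2 (attained at k = 2)
  C[2][1] = min over k of (A[2][0] + B[0][1] = 2 + -5 = -3, A[2][1] + B[1][1] = -2 + -2 = -4, A[2][2] + B[2][1] = 7 + 0 = 7) = -4 (attained at k = 1)
  C[2][2] = min over k of (A[2][0] + B[0][2] = 2 + 5 = 7, A[2][1] + B[1][2] = -2 + 4 = 2, A[2][2] + B[2][2] = 7 + -5 = 2) = 2 (attained at k = 1)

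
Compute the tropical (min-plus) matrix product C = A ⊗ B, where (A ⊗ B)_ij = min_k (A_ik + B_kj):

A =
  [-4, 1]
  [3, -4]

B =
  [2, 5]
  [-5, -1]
A ⊗ B =
  [-4, 0]
  [-9, -5]

Apply the min-plus product entry-by-entry:
  C[0][0] = min over k of (A[0][0] + B[0][0] = -4 + 2 = -2, A[0][1] + B[1][0] = 1 + -5 = -4) = -4 (attained at k = 1)
  C[0][1] = min over k of (A[0][0] + B[0][1] = -4 + 5 = 1, A[0][1] + B[1][1] = 1 + -1 = 0) = 0 (attained at k = 1)
  C[1][0] = min over k of (A[1][0] + B[0][0] = 3 + 2 = 5, A[1][1] + B[1][0] = -4 + -5 = -9) = -9 (attained at k = 1)
  C[1][1] = min over k of (A[1][0] + B[0][1] = 3 + 5 = 8, A[1][1] + B[1][1] = -4 + -1 = -5) = -5 (attained at k = 1)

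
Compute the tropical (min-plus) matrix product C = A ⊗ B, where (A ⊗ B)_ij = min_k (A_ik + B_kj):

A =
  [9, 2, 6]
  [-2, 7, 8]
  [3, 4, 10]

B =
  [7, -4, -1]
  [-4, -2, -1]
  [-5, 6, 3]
A ⊗ B =
  [-2, 0, 1]
  [3, -6, -3]
  [0, -1, 2]

Apply the min-plus product entry-by-entry:
  C[0][0] = min over k of (A[0][0] + B[0][0] = 9 + 7 = 16, A[0][1] + B[1][0] = 2 + -4 = -2, A[0][2] + B[2][0] = 6 + -5 = 1) = -2 (attained at k = 1)
  C[0][1] = min over k of (A[0][0] + B[0][1] = 9 + -4 = 5, A[0][1] + B[1][1] = 2 + -2 = 0, A[0][2] + B[2][1] = 6 + 6 = 12) = 0 (attained at k = 1)
  C[0][2] = min over k of (A[0][0] + B[0][2] = 9 + -1 = 8, A[0][1] + B[1][2] = 2 + -1 = 1, A[0][2] + B[2][2] = 6 + 3 = 9) = 1 (attained at k = 1)
  C[1][0] = min over k of (A[1][0] + B[0][0] = -2 + 7 = 5, A[1][1] + B[1][0] = 7 + -4 = 3, A[1][2] + B[2][0] = 8 + -5 = 3) = 3 (attained at k = 1)
  C[1][1] = min over k of (A[1][0] + B[0][1] = -2 + -4 = -6, A[1][1] + B[1][1] = 7 + -2 = 5, A[1][2] + B[2][1] = 8 + 6 = 14) = -6 (attained at k = 0)
  C[1][2] = min over k of (A[1][0] + B[0][2] = -2 + -1 = -3, A[1][1] + B[1][2] = 7 + -1 = 6, A[1][2] + B[2][2] = 8 + 3 = 11) = -3 (attained at k = 0)
  C[2][0] = min over k of (A[2][0] + B[0][0] = 3 + 7 = 10, A[2][1] + B[1][0] = 4 + -4 = 0, A[2][2] + B[2][0] = 10 + -5 = 5) = 0 (attained at k = 1)
  C[2][1] = min over k of (A[2][0] + B[0][1] = 3 + -4 = -1, A[2][1] + B[1][1] = 4 + -2 = 2, A[2][2] + B[2][1] = 10 + 6 = 16) = -1 (attained at k = 0)
  C[2][2] = min over k of (A[2][0] + B[0][2] = 3 + -1 = 2, A[2][1] + B[1][2] = 4 + -1 = 3, A[2][2] + B[2][2] = 10 + 3 = 13) = 2 (attained at k = 0)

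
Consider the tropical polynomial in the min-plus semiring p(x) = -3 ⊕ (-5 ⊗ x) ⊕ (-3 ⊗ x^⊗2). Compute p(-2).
p(-2) = -7

A tropical monomial a ⊗ x^⊗i evaluates to a + i · x. Evaluating each term at x = -2:
  Term 0 contributes -3 + 0 · -2 = -3
  Term 1 contributes -5 + 1 · -2 = -7
  Term 2 contributes -3 + 2 · -2 = -7
p(-2) = ⊕ of these = min[-3, -7, -7] = -7.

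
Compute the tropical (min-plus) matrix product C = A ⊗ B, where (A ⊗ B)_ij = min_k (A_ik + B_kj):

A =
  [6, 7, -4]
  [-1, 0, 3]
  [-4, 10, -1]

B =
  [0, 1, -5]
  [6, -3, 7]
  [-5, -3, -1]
A ⊗ B =
  [-9, -7, -5]
  [-2, -3, -6]
  [-6, -4, -9]

Apply the min-plus product entry-by-entry:
  C[0][0] = min over k of (A[0][0] + B[0][0] = 6 + 0 = 6, A[0][1] + B[1][0] = 7 + 6 = 13, A[0][2] + B[2][0] = -4 + -5 = -9) = -9 (attained at k = 2)
  C[0][1] = min over k of (A[0][0] + B[0][1] = 6 + 1 = 7, A[0][1] + B[1][1] = 7 + -3 = 4, A[0][2] + B[2][1] = -4 + -3 = -7) = -7 (attained at k = 2)
  C[0][2] = min over k of (A[0][0] + B[0][2] = 6 + -5 = 1, A[0][1] + B[1][2] = 7 + 7 = 14, A[0][2] + B[2][2] = -4 + -1 = -5) = -5 (attained at k = 2)
  C[1][0] = min over k of (A[1][0] + B[0][0] = -1 + 0 = -1, A[1][1] + B[1][0] = 0 + 6 = 6, A[1][2] + B[2][0] = 3 + -5 = -2) = -2 (attained at k = 2)
  C[1][1] = min over k of (A[1][0] + B[0][1] = -1 + 1 = 0, A[1][1] + B[1][1] = 0 + -3 = -3, A[1][2] + B[2][1] = 3 + -3 = 0) = -3 (attained at k = 1)
  C[1][2] = min over k of (A[1][0] + B[0][2] = -1 + -5 = -6, A[1][1] + B[1][2] = 0 + 7 = 7, A[1][2] + B[2][2] = 3 + -1 = 2) = -6 (attained at k = 0)
  C[2][0] = min over k of (A[2][0] + B[0][0] = -4 + 0 = -4, A[2][1] + B[1][0] = 10 + 6 = 16, A[2][2] + B[2][0] = -1 + -5 = -6) = -6 (attained at k = 2)
  C[2][1] = min over k of (A[2][0] + B[0][1] = -4 + 1 = -3, A[2][1] + B[1][1] = 10 + -3 = 7, A[2][2] + B[2][1] = -1 + -3 = -4) = -4 (attained at k = 2)
  C[2][2] = min over k of (A[2][0] + B[0][2] = -4 + -5 = -9, A[2][1] + B[1][2] = 10 + 7 = 17, A[2][2] + B[2][2] = -1 + -1 = -2) = -9 (attained at k = 0)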